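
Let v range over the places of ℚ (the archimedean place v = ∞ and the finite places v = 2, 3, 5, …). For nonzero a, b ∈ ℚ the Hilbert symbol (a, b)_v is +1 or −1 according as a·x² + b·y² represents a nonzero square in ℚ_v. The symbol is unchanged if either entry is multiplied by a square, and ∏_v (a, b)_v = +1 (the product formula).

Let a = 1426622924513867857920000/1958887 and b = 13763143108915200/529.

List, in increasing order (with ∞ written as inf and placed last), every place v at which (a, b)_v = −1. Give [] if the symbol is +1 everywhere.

[2, 7, 13, 17]

Mod squares: a ≡ 88179, b ≡ 7. Check v ∈ {∞, 2, 3, 5, 7, 11, 13, 17, 19, 23}.
v=2: v_2(a)=20, v_2(b)=12; units ≡ 3, 7 (mod 8); ε·ε+αω+βω = 1·1+20·0+12·1 ≡ 1  ⇒  (a,b)_2 = -1.
v=11: a=11^2·(≡3), b=11^2·(≡6) mod 11; (3|11)=+1, (6|11)=-1; (−1)^{2·2·5}·(+1)^2·(-1)^2 = +1.
v=7: a=7^-1·(≡2), b=7^1·(≡4) mod 7; (2|7)=+1, (4|7)=+1; (−1)^{-1·1·3}·(+1)^1·(+1)^-1 = -1.
v=23: a=23^-4·(≡22), b=23^-2·(≡21) mod 23; (22|23)=-1, (21|23)=-1; (−1)^{-4·-2·11}·(-1)^-2·(-1)^-4 = +1.
v=∞: 88179 > 0 and 7 > 0  ⇒  (a,b)_∞ = +1.
v=19: a=19^3·(≡7), b=19^2·(≡1) mod 19; (7|19)=+1, (1|19)=+1; (−1)^{3·2·9}·(+1)^2·(+1)^3 = +1.
v=5: a=5^4·(≡1), b=5^2·(≡2) mod 5; (1|5)=+1, (2|5)=-1; (−1)^{4·2·2}·(+1)^2·(-1)^4 = +1.
v=17: a=17^3·(≡2), b=17^2·(≡10) mod 17; (2|17)=+1, (10|17)=-1; (−1)^{3·2·8}·(+1)^2·(-1)^3 = -1.
v=13: a=13^3·(≡1), b=13^2·(≡5) mod 13; (1|13)=+1, (5|13)=-1; (−1)^{3·2·6}·(+1)^2·(-1)^3 = -1.
v=3: a=3^5·(≡2), b=3^2·(≡1) mod 3; (2|3)=-1, (1|3)=+1; (−1)^{5·2·1}·(-1)^2·(+1)^5 = +1.
|Ram(88179, 7)| = 4, even; anisotropic at {2, 7, 13, 17}.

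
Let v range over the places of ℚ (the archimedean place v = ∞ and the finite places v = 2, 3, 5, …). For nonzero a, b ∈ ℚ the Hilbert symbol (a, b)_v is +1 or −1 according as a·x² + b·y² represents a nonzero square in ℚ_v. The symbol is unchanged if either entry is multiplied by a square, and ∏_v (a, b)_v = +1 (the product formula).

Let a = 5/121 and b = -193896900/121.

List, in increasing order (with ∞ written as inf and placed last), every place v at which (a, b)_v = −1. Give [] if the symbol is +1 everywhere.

(a, b) ≡ (5, -215441) mod (ℚ^×)²; places V = {2, 3, 5, 11, 17, 19, 23, 29, ∞}.
(a,b)_19: α=0, u≡17; β=1, v≡4 (mod 19); (17|19)=+1, (4|19)=+1; sign (−1)^0·+1^1·+1^0 = +1.
(a,b)_2: α=0, β=2; u≡5, v≡7 (mod 8); ε(u)ε(v)=0·1, αω(v)=0·0, βω(u)=2·1; sum ≡ 0  ⇒  +1.
(a,b)_23: α=0, u≡20; β=1, v≡20 (mod 23); (20|23)=-1, (20|23)=-1; sign (−1)^0·-1^1·-1^0 = -1.
(a,b)_5: α=1, u≡1; β=2, v≡4 (mod 5); (1|5)=+1, (4|5)=+1; sign (−1)^0·+1^2·+1^1 = +1.
(a,b)_11: α=-2, u≡5; β=-2, v≡1 (mod 11); (5|11)=+1, (1|11)=+1; sign (−1)^0·+1^-2·+1^-2 = +1.
(a,b)_3: α=0, u≡2; β=2, v≡1 (mod 3); (2|3)=-1, (1|3)=+1; sign (−1)^0·-1^2·+1^0 = +1.
(a,b)_17: α=0, u≡11; β=1, v≡4 (mod 17); (11|17)=-1, (4|17)=+1; sign (−1)^0·-1^1·+1^0 = -1.
(a,b)_∞: sgn(5)=+, sgn(-215441)=−, so +1.
(a,b)_29: α=0, u≡1; β=1, v≡28 (mod 29); (1|29)=+1, (28|29)=+1; sign (−1)^0·+1^1·+1^0 = +1.
(5, -215441 / ℚ) ramifies at {17, 23}: a division algebra.

[17, 23]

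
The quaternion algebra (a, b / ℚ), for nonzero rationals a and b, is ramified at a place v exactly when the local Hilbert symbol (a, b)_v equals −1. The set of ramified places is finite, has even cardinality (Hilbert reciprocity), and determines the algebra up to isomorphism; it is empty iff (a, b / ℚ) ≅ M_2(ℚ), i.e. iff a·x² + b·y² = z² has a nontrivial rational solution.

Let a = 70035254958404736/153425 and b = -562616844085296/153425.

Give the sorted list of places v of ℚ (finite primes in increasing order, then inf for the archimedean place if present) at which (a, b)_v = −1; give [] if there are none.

[2, 7, 17, 23]

Mod squares: a ≡ 30498, b ≡ -1547. Check v ∈ {∞, 2, 3, 5, 7, 11, 13, 17, 19, 23}.
v=∞: 30498 > 0 and -1547 < 0  ⇒  (a,b)_∞ = +1.
v=3: a=3^5·(≡2), b=3^6·(≡1) mod 3; (2|3)=-1, (1|3)=+1; (−1)^{5·6·1}·(-1)^6·(+1)^5 = +1.
v=2: v_2(a)=7, v_2(b)=4; units ≡ 1, 5 (mod 8); ε·ε+αω+βω = 0·0+7·1+4·0 ≡ 1  ⇒  (a,b)_2 = -1.
v=19: a=19^-2·(≡15), b=19^-2·(≡4) mod 19; (15|19)=-1, (4|19)=+1; (−1)^{-2·-2·9}·(-1)^-2·(+1)^-2 = +1.
v=7: a=7^6·(≡6), b=7^3·(≡5) mod 7; (6|7)=-1, (5|7)=-1; (−1)^{6·3·3}·(-1)^3·(-1)^6 = -1.
v=23: a=23^3·(≡10), b=23^2·(≡15) mod 23; (10|23)=-1, (15|23)=-1; (−1)^{3·2·11}·(-1)^2·(-1)^3 = -1.
v=5: a=5^-2·(≡3), b=5^-2·(≡2) mod 5; (3|5)=-1, (2|5)=-1; (−1)^{-2·-2·2}·(-1)^-2·(-1)^-2 = +1.
v=17: a=17^-1·(≡9), b=17^-1·(≡14) mod 17; (9|17)=+1, (14|17)=-1; (−1)^{-1·-1·8}·(+1)^-1·(-1)^-1 = -1.
v=13: a=13^1·(≡7), b=13^3·(≡7) mod 13; (7|13)=-1, (7|13)=-1; (−1)^{1·3·6}·(-1)^3·(-1)^1 = +1.
v=11: a=11^2·(≡7), b=11^2·(≡3) mod 11; (7|11)=-1, (3|11)=+1; (−1)^{2·2·5}·(-1)^2·(+1)^2 = +1.
|Ram(30498, -1547)| = 4, even; anisotropic at {2, 7, 17, 23}.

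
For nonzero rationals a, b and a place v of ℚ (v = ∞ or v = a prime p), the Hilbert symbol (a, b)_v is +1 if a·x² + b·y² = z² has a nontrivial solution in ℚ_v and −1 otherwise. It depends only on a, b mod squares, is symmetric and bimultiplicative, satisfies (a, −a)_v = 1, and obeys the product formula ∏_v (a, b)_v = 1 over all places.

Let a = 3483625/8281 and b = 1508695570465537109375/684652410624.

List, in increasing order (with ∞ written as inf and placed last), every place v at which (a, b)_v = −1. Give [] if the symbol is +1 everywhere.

Mod squares: a ≡ 145, b ≡ 21489. Check v ∈ {∞, 2, 3, 5, 7, 13, 19, 29, 31}.
v=3: a=3^0·(≡1), b=3^-1·(≡2) mod 3; (1|3)=+1, (2|3)=-1; (−1)^{0·-1·1}·(+1)^-1·(-1)^0 = +1.
v=13: a=13^-2·(≡8), b=13^-5·(≡2) mod 13; (8|13)=-1, (2|13)=-1; (−1)^{-2·-5·6}·(-1)^-5·(-1)^-2 = -1.
v=19: a=19^0·(≡2), b=19^3·(≡8) mod 19; (2|19)=-1, (8|19)=-1; (−1)^{0·3·9}·(-1)^3·(-1)^0 = -1.
v=31: a=31^2·(≡15), b=31^4·(≡21) mod 31; (15|31)=-1, (21|31)=-1; (−1)^{2·4·15}·(-1)^4·(-1)^2 = +1.
v=7: a=7^-2·(≡5), b=7^-4·(≡3) mod 7; (5|7)=-1, (3|7)=-1; (−1)^{-2·-4·3}·(-1)^-4·(-1)^-2 = +1.
v=∞: 145 > 0 and 21489 > 0  ⇒  (a,b)_∞ = +1.
v=2: v_2(a)=0, v_2(b)=-8; units ≡ 1, 1 (mod 8); ε·ε+αω+βω = 0·0+0·0+-8·0 ≡ 0  ⇒  (a,b)_2 = +1.
v=5: a=5^3·(≡4), b=5^10·(≡4) mod 5; (4|5)=+1, (4|5)=+1; (−1)^{3·10·2}·(+1)^10·(+1)^3 = +1.
v=29: a=29^1·(≡24), b=29^3·(≡25) mod 29; (24|29)=+1, (25|29)=+1; (−1)^{1·3·14}·(+1)^3·(+1)^1 = +1.
Ram(145, 21489) = {13, 19}; no ℚ_13-point on the conic.

[13, 19]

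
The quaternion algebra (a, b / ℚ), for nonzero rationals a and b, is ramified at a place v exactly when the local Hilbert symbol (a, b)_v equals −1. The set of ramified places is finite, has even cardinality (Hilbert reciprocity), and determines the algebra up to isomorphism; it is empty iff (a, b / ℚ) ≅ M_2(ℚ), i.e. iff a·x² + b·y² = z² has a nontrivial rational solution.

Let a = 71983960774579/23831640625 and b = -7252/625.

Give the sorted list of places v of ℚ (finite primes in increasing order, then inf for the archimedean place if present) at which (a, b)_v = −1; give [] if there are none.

(a, b) ≡ (259, -37) mod (ℚ^×)²; places V = {2, 5, 7, 13, 19, 29, 37, 53, ∞}.
(a,b)_29: α=2, u≡14; β=0, v≡18 (mod 29); (14|29)=-1, (18|29)=-1; sign (−1)^0·-1^0·-1^2 = +1.
(a,b)_37: α=1, u≡28; β=1, v≡12 (mod 37); (28|37)=+1, (12|37)=+1; sign (−1)^0·+1^1·+1^1 = +1.
(a,b)_13: α=-2, u≡10; β=0, v≡2 (mod 13); (10|13)=+1, (2|13)=-1; sign (−1)^0·+1^0·-1^-2 = +1.
(a,b)_7: α=7, u≡2; β=2, v≡3 (mod 7); (2|7)=+1, (3|7)=-1; sign (−1)^0·+1^2·-1^7 = -1.
(a,b)_53: α=2, u≡9; β=0, v≡4 (mod 53); (9|53)=+1, (4|53)=+1; sign (−1)^0·+1^0·+1^2 = +1.
(a,b)_5: α=-8, u≡1; β=-4, v≡3 (mod 5); (1|5)=+1, (3|5)=-1; sign (−1)^0·+1^-4·-1^-8 = +1.
(a,b)_∞: sgn(259)=+, sgn(-37)=−, so +1.
(a,b)_2: α=0, β=2; u≡3, v≡3 (mod 8); ε(u)ε(v)=1·1, αω(v)=0·1, βω(u)=2·1; sum ≡ 1  ⇒  -1.
(a,b)_19: α=-2, u≡13; β=0, v≡16 (mod 19); (13|19)=-1, (16|19)=+1; sign (−1)^0·-1^0·+1^-2 = +1.
(259, -37 / ℚ) ramifies at {2, 7}: a division algebra.

[2, 7]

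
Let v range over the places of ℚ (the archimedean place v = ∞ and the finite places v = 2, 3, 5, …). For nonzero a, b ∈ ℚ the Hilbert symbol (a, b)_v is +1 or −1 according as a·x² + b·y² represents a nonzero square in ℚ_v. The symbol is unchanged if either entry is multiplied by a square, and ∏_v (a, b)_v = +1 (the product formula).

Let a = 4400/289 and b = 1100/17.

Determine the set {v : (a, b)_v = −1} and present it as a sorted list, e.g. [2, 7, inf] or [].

Mod squares: a ≡ 11, b ≡ 187. Check v ∈ {∞, 2, 5, 11, 17}.
v=11: a=11^1·(≡5), b=11^1·(≡2) mod 11; (5|11)=+1, (2|11)=-1; (−1)^{1·1·5}·(+1)^1·(-1)^1 = +1.
v=5: a=5^2·(≡4), b=5^2·(≡2) mod 5; (4|5)=+1, (2|5)=-1; (−1)^{2·2·2}·(+1)^2·(-1)^2 = +1.
v=∞: 11 > 0 and 187 > 0  ⇒  (a,b)_∞ = +1.
v=2: v_2(a)=4, v_2(b)=2; units ≡ 3, 3 (mod 8); ε·ε+αω+βω = 1·1+4·1+2·1 ≡ 1  ⇒  (a,b)_2 = -1.
v=17: a=17^-2·(≡14), b=17^-1·(≡12) mod 17; (14|17)=-1, (12|17)=-1; (−1)^{-2·-1·8}·(-1)^-1·(-1)^-2 = -1.
(11, 187 / ℚ) ramifies at {2, 17}: a division algebra.

[2, 17]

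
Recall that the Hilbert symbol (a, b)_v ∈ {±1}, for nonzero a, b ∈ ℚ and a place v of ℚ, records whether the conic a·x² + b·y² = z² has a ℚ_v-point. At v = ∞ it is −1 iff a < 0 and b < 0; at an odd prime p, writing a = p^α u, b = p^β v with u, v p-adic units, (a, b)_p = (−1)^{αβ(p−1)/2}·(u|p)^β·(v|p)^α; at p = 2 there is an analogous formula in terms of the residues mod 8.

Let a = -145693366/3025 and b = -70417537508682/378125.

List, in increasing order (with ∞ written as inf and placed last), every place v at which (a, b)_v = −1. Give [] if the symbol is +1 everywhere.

(a, b) ≡ (-3094, -210) mod (ℚ^×)²; places V = {2, 3, 5, 7, 11, 13, 17, 31, ∞}.
(a,b)_7: α=3, u≡5; β=3, v≡3 (mod 7); (5|7)=-1, (3|7)=-1; sign (−1)^1·-1^3·-1^3 = -1.
(a,b)_3: α=0, u≡2; β=7, v≡2 (mod 3); (2|3)=-1, (2|3)=-1; sign (−1)^0·-1^7·-1^0 = -1.
(a,b)_∞: sgn(-3094)=−, sgn(-210)=−, so -1.
(a,b)_2: α=1, β=1; u≡5, v≡7 (mod 8); ε(u)ε(v)=0·1, αω(v)=1·0, βω(u)=1·1; sum ≡ 1  ⇒  -1.
(a,b)_17: α=1, u≡5; β=2, v≡3 (mod 17); (5|17)=-1, (3|17)=-1; sign (−1)^0·-1^2·-1^1 = -1.
(a,b)_11: α=-2, u≡2; β=-2, v≡10 (mod 11); (2|11)=-1, (10|11)=-1; sign (−1)^0·-1^-2·-1^-2 = +1.
(a,b)_13: α=1, u≡3; β=2, v≡11 (mod 13); (3|13)=+1, (11|13)=-1; sign (−1)^0·+1^2·-1^1 = -1.
(a,b)_5: α=-2, u≡4; β=-5, v≡3 (mod 5); (4|5)=+1, (3|5)=-1; sign (−1)^0·+1^-5·-1^-2 = +1.
(a,b)_31: α=2, u≡6; β=2, v≡5 (mod 31); (6|31)=-1, (5|31)=+1; sign (−1)^0·-1^2·+1^2 = +1.
Ram(-3094, -210) = {2, 3, 7, 13, 17, ∞}; no ℚ_2-point on the conic.

[2, 3, 7, 13, 17, inf]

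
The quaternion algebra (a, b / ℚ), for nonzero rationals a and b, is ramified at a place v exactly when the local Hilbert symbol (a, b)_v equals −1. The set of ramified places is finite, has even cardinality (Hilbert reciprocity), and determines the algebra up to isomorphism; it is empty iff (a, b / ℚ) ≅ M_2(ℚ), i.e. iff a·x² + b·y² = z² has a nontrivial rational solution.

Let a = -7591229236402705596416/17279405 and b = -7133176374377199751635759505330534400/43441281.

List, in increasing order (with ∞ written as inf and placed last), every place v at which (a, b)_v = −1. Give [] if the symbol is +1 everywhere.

[2, 31, 41, inf]

(a, b) ≡ (-6355, -2727566) mod (ℚ^×)²; places V = {2, 3, 5, 7, 11, 13, 17, 29, 31, 37, 41, ∞}.
(a,b)_5: α=-1, u≡4; β=2, v≡4 (mod 5); (4|5)=+1, (4|5)=+1; sign (−1)^0·+1^2·+1^-1 = +1.
(a,b)_7: α=2, u≡2; β=6, v≡3 (mod 7); (2|7)=+1, (3|7)=-1; sign (−1)^0·+1^6·-1^2 = +1.
(a,b)_∞: sgn(-6355)=−, sgn(-2727566)=−, so -1.
(a,b)_29: α=2, u≡20; β=3, v≡4 (mod 29); (20|29)=+1, (4|29)=+1; sign (−1)^0·+1^3·+1^2 = +1.
(a,b)_2: α=16, β=11; u≡5, v≡1 (mod 8); ε(u)ε(v)=0·0, αω(v)=16·0, βω(u)=11·1; sum ≡ 1  ⇒  -1.
(a,b)_11: α=-2, u≡4; β=0, v≡5 (mod 11); (4|11)=+1, (5|11)=+1; sign (−1)^0·+1^0·+1^-2 = +1.
(a,b)_41: α=3, u≡25; β=5, v≡28 (mod 41); (25|41)=+1, (28|41)=-1; sign (−1)^0·+1^5·-1^3 = -1.
(a,b)_13: α=-4, u≡2; β=-6, v≡1 (mod 13); (2|13)=-1, (1|13)=+1; sign (−1)^0·-1^-6·+1^-4 = +1.
(a,b)_17: α=0, u≡10; β=2, v≡9 (mod 17); (10|17)=-1, (9|17)=+1; sign (−1)^0·-1^2·+1^0 = +1.
(a,b)_3: α=0, u≡2; β=-2, v≡1 (mod 3); (2|3)=-1, (1|3)=+1; sign (−1)^0·-1^-2·+1^0 = +1.
(a,b)_31: α=3, u≡26; β=5, v≡26 (mod 31); (26|31)=-1, (26|31)=-1; sign (−1)^1·-1^5·-1^3 = -1.
(a,b)_37: α=2, u≡25; β=3, v≡24 (mod 37); (25|37)=+1, (24|37)=-1; sign (−1)^0·+1^3·-1^2 = +1.
(-6355, -2727566 / ℚ) ramifies at {2, 31, 41, ∞}: a division algebra.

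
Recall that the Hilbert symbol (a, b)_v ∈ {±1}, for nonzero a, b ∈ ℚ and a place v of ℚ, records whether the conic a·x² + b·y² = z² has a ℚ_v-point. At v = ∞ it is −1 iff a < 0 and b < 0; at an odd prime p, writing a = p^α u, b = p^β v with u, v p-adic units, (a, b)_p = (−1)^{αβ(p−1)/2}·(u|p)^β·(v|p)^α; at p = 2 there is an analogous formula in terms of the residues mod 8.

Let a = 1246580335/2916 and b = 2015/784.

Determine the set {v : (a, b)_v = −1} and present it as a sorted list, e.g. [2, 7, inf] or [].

(a, b) ≡ (150535, 2015) mod (ℚ^×)²; places V = {2, 3, 5, 7, 11, 13, 17, 23, 31, ∞}.
(a,b)_∞: sgn(150535)=+, sgn(2015)=+, so +1.
(a,b)_11: α=1, u≡9; β=0, v≡8 (mod 11); (9|11)=+1, (8|11)=-1; sign (−1)^0·+1^0·-1^1 = -1.
(a,b)_2: α=-2, β=-4; u≡7, v≡7 (mod 8); ε(u)ε(v)=1·1, αω(v)=-2·0, βω(u)=-4·0; sum ≡ 1  ⇒  -1.
(a,b)_17: α=1, u≡9; β=0, v≡13 (mod 17); (9|17)=+1, (13|17)=+1; sign (−1)^0·+1^0·+1^1 = +1.
(a,b)_7: α=3, u≡2; β=-2, v≡3 (mod 7); (2|7)=+1, (3|7)=-1; sign (−1)^0·+1^-2·-1^3 = -1.
(a,b)_31: α=0, u≡29; β=1, v≡21 (mod 31); (29|31)=-1, (21|31)=-1; sign (−1)^0·-1^1·-1^0 = -1.
(a,b)_13: α=2, u≡7; β=1, v≡3 (mod 13); (7|13)=-1, (3|13)=+1; sign (−1)^0·-1^1·+1^2 = -1.
(a,b)_3: α=-6, u≡1; β=0, v≡2 (mod 3); (1|3)=+1, (2|3)=-1; sign (−1)^0·+1^0·-1^-6 = +1.
(a,b)_5: α=1, u≡2; β=1, v≡2 (mod 5); (2|5)=-1, (2|5)=-1; sign (−1)^0·-1^1·-1^1 = +1.
(a,b)_23: α=1, u≡2; β=0, v≡7 (mod 23); (2|23)=+1, (7|23)=-1; sign (−1)^0·+1^0·-1^1 = -1.
(150535, 2015 / ℚ) ramifies at {2, 7, 11, 13, 23, 31}: a division algebra.

[2, 7, 11, 13, 23, 31]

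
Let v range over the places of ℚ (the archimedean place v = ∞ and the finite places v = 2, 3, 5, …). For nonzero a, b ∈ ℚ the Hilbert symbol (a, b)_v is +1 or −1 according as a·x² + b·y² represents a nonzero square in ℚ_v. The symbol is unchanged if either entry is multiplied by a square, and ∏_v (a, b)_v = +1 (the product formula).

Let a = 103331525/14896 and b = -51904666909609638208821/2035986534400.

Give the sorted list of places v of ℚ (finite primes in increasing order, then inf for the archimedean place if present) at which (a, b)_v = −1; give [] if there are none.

Mod squares: a ≡ 81719, b ≡ -14421. Check v ∈ {∞, 2, 3, 5, 7, 11, 13, 17, 19, 23, 31}.
v=19: a=19^-1·(≡5), b=19^1·(≡9) mod 19; (5|19)=+1, (9|19)=+1; (−1)^{-1·1·9}·(+1)^1·(+1)^-1 = -1.
v=17: a=17^1·(≡15), b=17^4·(≡11) mod 17; (15|17)=+1, (11|17)=-1; (−1)^{1·4·8}·(+1)^4·(-1)^1 = -1.
v=23: a=23^1·(≡21), b=23^3·(≡20) mod 23; (21|23)=-1, (20|23)=-1; (−1)^{1·3·11}·(-1)^3·(-1)^1 = -1.
v=5: a=5^2·(≡1), b=5^-2·(≡4) mod 5; (1|5)=+1, (4|5)=+1; (−1)^{2·-2·2}·(+1)^-2·(+1)^2 = +1.
v=31: a=31^2·(≡3), b=31^4·(≡28) mod 31; (3|31)=-1, (28|31)=+1; (−1)^{2·4·15}·(-1)^4·(+1)^2 = +1.
v=2: v_2(a)=-4, v_2(b)=-12; units ≡ 7, 3 (mod 8); ε·ε+αω+βω = 1·1+-4·1+-12·0 ≡ 1  ⇒  (a,b)_2 = -1.
v=13: a=13^0·(≡1), b=13^-2·(≡4) mod 13; (1|13)=+1, (4|13)=+1; (−1)^{0·-2·6}·(+1)^-2·(+1)^0 = +1.
v=11: a=11^1·(≡3), b=11^3·(≡1) mod 11; (3|11)=+1, (1|11)=+1; (−1)^{1·3·5}·(+1)^3·(+1)^1 = -1.
v=3: a=3^0·(≡2), b=3^7·(≡2) mod 3; (2|3)=-1, (2|3)=-1; (−1)^{0·7·1}·(-1)^7·(-1)^0 = -1.
v=∞: 81719 > 0 and -14421 < 0  ⇒  (a,b)_∞ = +1.
v=7: a=7^-2·(≡1), b=7^-6·(≡3) mod 7; (1|7)=+1, (3|7)=-1; (−1)^{-2·-6·3}·(+1)^-6·(-1)^-2 = +1.
|Ram(81719, -14421)| = 6, even; anisotropic at {2, 3, 11, 17, 19, 23}.

[2, 3, 11, 17, 19, 23]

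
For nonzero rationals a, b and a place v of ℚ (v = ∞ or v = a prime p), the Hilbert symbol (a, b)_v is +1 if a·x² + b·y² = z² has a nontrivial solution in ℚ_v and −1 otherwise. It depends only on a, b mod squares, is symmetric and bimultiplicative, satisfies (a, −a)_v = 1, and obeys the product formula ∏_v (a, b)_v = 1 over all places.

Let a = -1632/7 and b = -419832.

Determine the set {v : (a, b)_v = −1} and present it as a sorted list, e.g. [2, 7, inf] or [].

[2, 3, 17, inf]

(a, b) ≡ (-714, -238) mod (ℚ^×)²; places V = {2, 3, 7, 17, ∞}.
(a,b)_3: α=1, u≡2; β=2, v≡2 (mod 3); (2|3)=-1, (2|3)=-1; sign (−1)^0·-1^2·-1^1 = -1.
(a,b)_17: α=1, u≡13; β=1, v≡5 (mod 17); (13|17)=+1, (5|17)=-1; sign (−1)^0·+1^1·-1^1 = -1.
(a,b)_∞: sgn(-714)=−, sgn(-238)=−, so -1.
(a,b)_2: α=5, β=3; u≡3, v≡1 (mod 8); ε(u)ε(v)=1·0, αω(v)=5·0, βω(u)=3·1; sum ≡ 1  ⇒  -1.
(a,b)_7: α=-1, u≡6; β=3, v≡1 (mod 7); (6|7)=-1, (1|7)=+1; sign (−1)^1·-1^3·+1^-1 = +1.
Ram(-714, -238) = {2, 3, 17, ∞}; no ℚ_2-point on the conic.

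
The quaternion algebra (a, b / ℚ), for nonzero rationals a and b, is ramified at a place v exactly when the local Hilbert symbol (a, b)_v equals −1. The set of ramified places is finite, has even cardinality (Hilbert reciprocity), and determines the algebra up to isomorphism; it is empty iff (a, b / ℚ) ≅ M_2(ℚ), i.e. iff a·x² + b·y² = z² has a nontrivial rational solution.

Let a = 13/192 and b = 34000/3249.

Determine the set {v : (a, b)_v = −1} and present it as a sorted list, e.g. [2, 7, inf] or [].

(a, b) ≡ (39, 85) mod (ℚ^×)²; places V = {2, 3, 5, 13, 17, 19, ∞}.
(a,b)_2: α=-6, β=4; u≡7, v≡5 (mod 8); ε(u)ε(v)=1·0, αω(v)=-6·1, βω(u)=4·0; sum ≡ 0  ⇒  +1.
(a,b)_13: α=1, u≡4; β=0, v≡8 (mod 13); (4|13)=+1, (8|13)=-1; sign (−1)^0·+1^0·-1^1 = -1.
(a,b)_∞: sgn(39)=+, sgn(85)=+, so +1.
(a,b)_3: α=-1, u≡1; β=-2, v≡1 (mod 3); (1|3)=+1, (1|3)=+1; sign (−1)^0·+1^-2·+1^-1 = +1.
(a,b)_17: α=0, u≡6; β=1, v≡14 (mod 17); (6|17)=-1, (14|17)=-1; sign (−1)^0·-1^1·-1^0 = -1.
(a,b)_5: α=0, u≡4; β=3, v≡3 (mod 5); (4|5)=+1, (3|5)=-1; sign (−1)^0·+1^3·-1^0 = +1.
(a,b)_19: α=0, u≡16; β=-2, v≡1 (mod 19); (16|19)=+1, (1|19)=+1; sign (−1)^0·+1^-2·+1^0 = +1.
|Ram(39, 85)| = 2, even; anisotropic at {13, 17}.

[13, 17]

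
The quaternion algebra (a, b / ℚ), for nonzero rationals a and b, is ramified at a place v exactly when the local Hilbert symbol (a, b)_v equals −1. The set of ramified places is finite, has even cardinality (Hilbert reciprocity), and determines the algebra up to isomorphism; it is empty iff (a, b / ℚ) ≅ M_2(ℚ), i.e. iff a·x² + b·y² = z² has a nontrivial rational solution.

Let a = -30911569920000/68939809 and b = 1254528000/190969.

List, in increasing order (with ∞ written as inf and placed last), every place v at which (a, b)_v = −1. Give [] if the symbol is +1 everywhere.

Mod squares: a ≡ -77, b ≡ 5. Check v ∈ {∞, 2, 3, 5, 7, 11, 19, 23}.
v=3: a=3^4·(≡1), b=3^4·(≡2) mod 3; (1|3)=+1, (2|3)=-1; (−1)^{4·4·1}·(+1)^4·(-1)^4 = +1.
v=7: a=7^1·(≡5), b=7^0·(≡6) mod 7; (5|7)=-1, (6|7)=-1; (−1)^{1·0·3}·(-1)^0·(-1)^1 = -1.
v=23: a=23^-2·(≡11), b=23^-2·(≡11) mod 23; (11|23)=-1, (11|23)=-1; (−1)^{-2·-2·11}·(-1)^-2·(-1)^-2 = +1.
v=5: a=5^4·(≡2), b=5^3·(≡1) mod 5; (2|5)=-1, (1|5)=+1; (−1)^{4·3·2}·(-1)^3·(+1)^4 = -1.
v=2: v_2(a)=16, v_2(b)=10; units ≡ 3, 5 (mod 8); ε·ε+αω+βω = 1·0+16·1+10·1 ≡ 0  ⇒  (a,b)_2 = +1.
v=19: a=19^-4·(≡10), b=19^-2·(≡16) mod 19; (10|19)=-1, (16|19)=+1; (−1)^{-4·-2·9}·(-1)^-2·(+1)^-4 = +1.
v=11: a=11^3·(≡5), b=11^2·(≡3) mod 11; (5|11)=+1, (3|11)=+1; (−1)^{3·2·5}·(+1)^2·(+1)^3 = +1.
v=∞: -77 < 0 and 5 > 0  ⇒  (a,b)_∞ = +1.
|Ram(-77, 5)| = 2, even; anisotropic at {5, 7}.

[5, 7]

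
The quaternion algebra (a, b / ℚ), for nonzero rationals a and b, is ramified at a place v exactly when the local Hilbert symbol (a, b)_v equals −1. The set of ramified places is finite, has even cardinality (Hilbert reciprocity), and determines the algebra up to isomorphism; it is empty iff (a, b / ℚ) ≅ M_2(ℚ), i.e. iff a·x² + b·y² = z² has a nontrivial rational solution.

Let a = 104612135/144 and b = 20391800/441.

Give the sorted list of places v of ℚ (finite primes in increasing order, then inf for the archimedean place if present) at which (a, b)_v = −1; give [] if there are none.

[2, 5, 17, 29]

Mod squares: a ≡ 76415, b ≡ 203918. Check v ∈ {∞, 2, 3, 5, 7, 11, 13, 17, 23, 29, 31, 37}.
v=5: a=5^1·(≡3), b=5^2·(≡2) mod 5; (3|5)=-1, (2|5)=-1; (−1)^{1·2·2}·(-1)^2·(-1)^1 = -1.
v=13: a=13^0·(≡4), b=13^1·(≡6) mod 13; (4|13)=+1, (6|13)=-1; (−1)^{0·1·6}·(+1)^1·(-1)^0 = +1.
v=7: a=7^0·(≡3), b=7^-2·(≡1) mod 7; (3|7)=-1, (1|7)=+1; (−1)^{0·-2·3}·(-1)^-2·(+1)^0 = +1.
v=2: v_2(a)=-4, v_2(b)=3; units ≡ 7, 7 (mod 8); ε·ε+αω+βω = 1·1+-4·0+3·0 ≡ 1  ⇒  (a,b)_2 = -1.
v=3: a=3^-2·(≡2), b=3^-2·(≡2) mod 3; (2|3)=-1, (2|3)=-1; (−1)^{-2·-2·1}·(-1)^-2·(-1)^-2 = +1.
v=11: a=11^0·(≡1), b=11^1·(≡3) mod 11; (1|11)=+1, (3|11)=+1; (−1)^{0·1·5}·(+1)^1·(+1)^0 = +1.
v=31: a=31^1·(≡4), b=31^1·(≡6) mod 31; (4|31)=+1, (6|31)=-1; (−1)^{1·1·15}·(+1)^1·(-1)^1 = +1.
v=23: a=23^0·(≡18), b=23^1·(≡22) mod 23; (18|23)=+1, (22|23)=-1; (−1)^{0·1·11}·(+1)^1·(-1)^0 = +1.
v=29: a=29^1·(≡24), b=29^0·(≡17) mod 29; (24|29)=+1, (17|29)=-1; (−1)^{1·0·14}·(+1)^0·(-1)^1 = -1.
v=∞: 76415 > 0 and 203918 > 0  ⇒  (a,b)_∞ = +1.
v=37: a=37^2·(≡16), b=37^0·(≡28) mod 37; (16|37)=+1, (28|37)=+1; (−1)^{2·0·18}·(+1)^0·(+1)^2 = +1.
v=17: a=17^1·(≡10), b=17^0·(≡6) mod 17; (10|17)=-1, (6|17)=-1; (−1)^{1·0·8}·(-1)^0·(-1)^1 = -1.
Ram(76415, 203918) = {2, 5, 17, 29}; no ℚ_2-point on the conic.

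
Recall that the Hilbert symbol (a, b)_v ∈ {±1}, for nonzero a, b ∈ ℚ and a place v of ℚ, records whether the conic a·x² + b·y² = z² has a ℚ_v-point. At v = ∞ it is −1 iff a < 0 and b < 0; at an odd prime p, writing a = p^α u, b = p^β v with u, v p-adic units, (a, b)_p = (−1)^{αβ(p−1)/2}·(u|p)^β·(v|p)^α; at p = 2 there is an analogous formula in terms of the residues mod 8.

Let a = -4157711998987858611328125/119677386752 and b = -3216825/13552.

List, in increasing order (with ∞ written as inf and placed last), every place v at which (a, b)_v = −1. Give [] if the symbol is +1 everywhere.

(a, b) ≡ (-385, -119) mod (ℚ^×)²; places V = {2, 3, 5, 7, 11, 17, 23, 29, ∞}.
(a,b)_2: α=-18, β=-4; u≡7, v≡1 (mod 8); ε(u)ε(v)=1·0, αω(v)=-18·0, βω(u)=-4·0; sum ≡ 0  ⇒  +1.
(a,b)_29: α=6, u≡8; β=2, v≡10 (mod 29); (8|29)=-1, (10|29)=-1; sign (−1)^0·-1^2·-1^6 = +1.
(a,b)_3: α=4, u≡2; β=2, v≡1 (mod 3); (2|3)=-1, (1|3)=+1; sign (−1)^0·-1^2·+1^4 = +1.
(a,b)_11: α=-3, u≡4; β=-2, v≡2 (mod 11); (4|11)=+1, (2|11)=-1; sign (−1)^0·+1^-2·-1^-3 = -1.
(a,b)_7: α=-3, u≡1; β=-1, v≡1 (mod 7); (1|7)=+1, (1|7)=+1; sign (−1)^1·+1^-1·+1^-3 = -1.
(a,b)_23: α=2, u≡18; β=0, v≡14 (mod 23); (18|23)=+1, (14|23)=-1; sign (−1)^0·+1^0·-1^2 = +1.
(a,b)_5: α=9, u≡3; β=2, v≡1 (mod 5); (3|5)=-1, (1|5)=+1; sign (−1)^0·-1^2·+1^9 = +1.
(a,b)_∞: sgn(-385)=−, sgn(-119)=−, so -1.
(a,b)_17: α=4, u≡10; β=1, v≡12 (mod 17); (10|17)=-1, (12|17)=-1; sign (−1)^0·-1^1·-1^4 = -1.
(-385, -119 / ℚ) ramifies at {7, 11, 17, ∞}: a division algebra.

[7, 11, 17, inf]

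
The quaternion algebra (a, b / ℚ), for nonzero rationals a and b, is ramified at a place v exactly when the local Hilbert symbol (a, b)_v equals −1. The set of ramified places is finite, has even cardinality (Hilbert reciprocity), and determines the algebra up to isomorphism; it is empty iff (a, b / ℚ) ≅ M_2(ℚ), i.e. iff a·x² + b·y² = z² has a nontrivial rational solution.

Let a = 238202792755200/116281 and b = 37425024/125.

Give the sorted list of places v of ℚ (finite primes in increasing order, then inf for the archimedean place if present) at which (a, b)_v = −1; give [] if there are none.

Mod squares: a ≡ 3, b ≡ 6630. Check v ∈ {∞, 2, 3, 5, 7, 11, 13, 17, 31}.
v=∞: 3 > 0 and 6630 > 0  ⇒  (a,b)_∞ = +1.
v=17: a=17^2·(≡3), b=17^1·(≡1) mod 17; (3|17)=-1, (1|17)=+1; (−1)^{2·1·8}·(-1)^1·(+1)^2 = -1.
v=2: v_2(a)=14, v_2(b)=7; units ≡ 3, 3 (mod 8); ε·ε+αω+βω = 1·1+14·1+7·1 ≡ 0  ⇒  (a,b)_2 = +1.
v=11: a=11^-2·(≡5), b=11^0·(≡8) mod 11; (5|11)=+1, (8|11)=-1; (−1)^{-2·0·5}·(+1)^0·(-1)^-2 = +1.
v=13: a=13^2·(≡10), b=13^1·(≡3) mod 13; (10|13)=+1, (3|13)=+1; (−1)^{2·1·6}·(+1)^1·(+1)^2 = +1.
v=5: a=5^2·(≡3), b=5^-3·(≡4) mod 5; (3|5)=-1, (4|5)=+1; (−1)^{2·-3·2}·(-1)^-3·(+1)^2 = -1.
v=31: a=31^-2·(≡17), b=31^0·(≡26) mod 31; (17|31)=-1, (26|31)=-1; (−1)^{-2·0·15}·(-1)^0·(-1)^-2 = +1.
v=3: a=3^5·(≡1), b=3^3·(≡2) mod 3; (1|3)=+1, (2|3)=-1; (−1)^{5·3·1}·(+1)^3·(-1)^5 = +1.
v=7: a=7^2·(≡5), b=7^2·(≡1) mod 7; (5|7)=-1, (1|7)=+1; (−1)^{2·2·3}·(-1)^2·(+1)^2 = +1.
|Ram(3, 6630)| = 2, even; anisotropic at {5, 17}.

[5, 17]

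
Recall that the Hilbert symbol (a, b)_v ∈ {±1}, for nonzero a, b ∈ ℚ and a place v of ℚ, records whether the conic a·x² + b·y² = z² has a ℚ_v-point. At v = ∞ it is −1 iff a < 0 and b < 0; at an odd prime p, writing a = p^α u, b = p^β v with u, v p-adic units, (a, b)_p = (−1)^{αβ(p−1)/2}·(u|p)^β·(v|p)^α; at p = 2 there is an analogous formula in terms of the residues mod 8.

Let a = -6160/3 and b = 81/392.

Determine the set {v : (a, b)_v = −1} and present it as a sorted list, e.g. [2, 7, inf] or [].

(a, b) ≡ (-1155, 2) mod (ℚ^×)²; places V = {2, 3, 5, 7, 11, ∞}.
(a,b)_5: α=1, u≡1; β=0, v≡3 (mod 5); (1|5)=+1, (3|5)=-1; sign (−1)^0·+1^0·-1^1 = -1.
(a,b)_11: α=1, u≡4; β=0, v≡10 (mod 11); (4|11)=+1, (10|11)=-1; sign (−1)^0·+1^0·-1^1 = -1.
(a,b)_3: α=-1, u≡2; β=4, v≡2 (mod 3); (2|3)=-1, (2|3)=-1; sign (−1)^0·-1^4·-1^-1 = -1.
(a,b)_7: α=1, u≡3; β=-2, v≡4 (mod 7); (3|7)=-1, (4|7)=+1; sign (−1)^0·-1^-2·+1^1 = +1.
(a,b)_2: α=4, β=-3; u≡5, v≡1 (mod 8); ε(u)ε(v)=0·0, αω(v)=4·0, βω(u)=-3·1; sum ≡ 1  ⇒  -1.
(a,b)_∞: sgn(-1155)=−, sgn(2)=+, so +1.
Ram(-1155, 2) = {2, 3, 5, 11}; no ℚ_2-point on the conic.

[2, 3, 5, 11]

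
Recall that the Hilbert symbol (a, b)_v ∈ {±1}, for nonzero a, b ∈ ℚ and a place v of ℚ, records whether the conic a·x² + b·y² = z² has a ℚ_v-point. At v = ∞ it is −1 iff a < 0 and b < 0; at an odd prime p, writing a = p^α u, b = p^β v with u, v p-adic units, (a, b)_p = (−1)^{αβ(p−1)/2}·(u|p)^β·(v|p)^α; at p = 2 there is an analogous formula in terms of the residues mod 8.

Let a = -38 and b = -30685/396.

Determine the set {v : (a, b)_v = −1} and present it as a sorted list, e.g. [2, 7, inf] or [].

(a, b) ≡ (-38, -935) mod (ℚ^×)²; places V = {2, 3, 5, 11, 17, 19, ∞}.
(a,b)_3: α=0, u≡1; β=-2, v≡1 (mod 3); (1|3)=+1, (1|3)=+1; sign (−1)^0·+1^-2·+1^0 = +1.
(a,b)_11: α=0, u≡6; β=-1, v≡9 (mod 11); (6|11)=-1, (9|11)=+1; sign (−1)^0·-1^-1·+1^0 = -1.
(a,b)_2: α=1, β=-2; u≡5, v≡1 (mod 8); ε(u)ε(v)=0·0, αω(v)=1·0, βω(u)=-2·1; sum ≡ 0  ⇒  +1.
(a,b)_17: α=0, u≡13; β=1, v≡13 (mod 17); (13|17)=+1, (13|17)=+1; sign (−1)^0·+1^1·+1^0 = +1.
(a,b)_19: α=1, u≡17; β=2, v≡3 (mod 19); (17|19)=+1, (3|19)=-1; sign (−1)^0·+1^2·-1^1 = -1.
(a,b)_∞: sgn(-38)=−, sgn(-935)=−, so -1.
(a,b)_5: α=0, u≡2; β=1, v≡3 (mod 5); (2|5)=-1, (3|5)=-1; sign (−1)^0·-1^1·-1^0 = -1.
Ram(-38, -935) = {5, 11, 19, ∞}; no ℚ_5-point on the conic.

[5, 11, 19, inf]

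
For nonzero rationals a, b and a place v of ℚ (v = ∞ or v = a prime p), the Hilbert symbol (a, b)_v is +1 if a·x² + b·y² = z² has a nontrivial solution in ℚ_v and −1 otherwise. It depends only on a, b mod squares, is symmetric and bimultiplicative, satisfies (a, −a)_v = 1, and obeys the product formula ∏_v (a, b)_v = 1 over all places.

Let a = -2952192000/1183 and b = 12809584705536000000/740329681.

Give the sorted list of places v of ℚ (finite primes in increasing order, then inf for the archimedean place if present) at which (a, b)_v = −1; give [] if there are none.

[2, 7]

(a, b) ≡ (-210, 31) mod (ℚ^×)²; places V = {2, 3, 5, 7, 13, 23, 31, ∞}.
(a,b)_2: α=13, β=22; u≡7, v≡7 (mod 8); ε(u)ε(v)=1·1, αω(v)=13·0, βω(u)=22·0; sum ≡ 1  ⇒  -1.
(a,b)_13: α=-2, u≡5; β=-4, v≡5 (mod 13); (5|13)=-1, (5|13)=-1; sign (−1)^0·-1^-4·-1^-2 = +1.
(a,b)_23: α=0, u≡14; β=-2, v≡13 (mod 23); (14|23)=-1, (13|23)=+1; sign (−1)^0·-1^-2·+1^0 = +1.
(a,b)_5: α=3, u≡3; β=6, v≡4 (mod 5); (3|5)=-1, (4|5)=+1; sign (−1)^0·-1^6·+1^3 = +1.
(a,b)_31: α=2, u≡20; β=3, v≡14 (mod 31); (20|31)=+1, (14|31)=+1; sign (−1)^0·+1^3·+1^2 = +1.
(a,b)_3: α=1, u≡2; β=8, v≡1 (mod 3); (2|3)=-1, (1|3)=+1; sign (−1)^0·-1^8·+1^1 = +1.
(a,b)_∞: sgn(-210)=−, sgn(31)=+, so +1.
(a,b)_7: α=-1, u≡5; β=-2, v≡6 (mod 7); (5|7)=-1, (6|7)=-1; sign (−1)^0·-1^-2·-1^-1 = -1.
Ram(-210, 31) = {2, 7}; no ℚ_2-point on the conic.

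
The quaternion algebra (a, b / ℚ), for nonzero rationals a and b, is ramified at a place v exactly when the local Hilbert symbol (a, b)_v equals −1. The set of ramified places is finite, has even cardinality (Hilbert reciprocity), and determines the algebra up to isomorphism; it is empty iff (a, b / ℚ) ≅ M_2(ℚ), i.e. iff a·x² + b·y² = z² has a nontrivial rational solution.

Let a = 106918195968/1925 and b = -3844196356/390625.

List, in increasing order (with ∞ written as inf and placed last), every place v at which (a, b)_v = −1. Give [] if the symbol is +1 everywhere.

[2, 3, 11, 19]

(a, b) ≡ (231, -33649) mod (ℚ^×)²; places V = {2, 3, 5, 7, 11, 13, 19, 23, ∞}.
(a,b)_13: α=0, u≡12; β=4, v≡6 (mod 13); (12|13)=+1, (6|13)=-1; sign (−1)^0·+1^4·-1^0 = +1.
(a,b)_2: α=8, β=2; u≡7, v≡7 (mod 8); ε(u)ε(v)=1·1, αω(v)=8·0, βω(u)=2·0; sum ≡ 1  ⇒  -1.
(a,b)_11: α=-1, u≡10; β=1, v≡6 (mod 11); (10|11)=-1, (6|11)=-1; sign (−1)^1·-1^1·-1^-1 = -1.
(a,b)_7: α=-1, u≡5; β=1, v≡2 (mod 7); (5|7)=-1, (2|7)=+1; sign (−1)^1·-1^1·+1^-1 = +1.
(a,b)_19: α=2, u≡10; β=1, v≡3 (mod 19); (10|19)=-1, (3|19)=-1; sign (−1)^0·-1^1·-1^2 = -1.
(a,b)_5: α=-2, u≡4; β=-8, v≡4 (mod 5); (4|5)=+1, (4|5)=+1; sign (−1)^0·+1^-8·+1^-2 = +1.
(a,b)_23: α=2, u≡6; β=1, v≡6 (mod 23); (6|23)=+1, (6|23)=+1; sign (−1)^0·+1^1·+1^2 = +1.
(a,b)_3: α=7, u≡2; β=0, v≡2 (mod 3); (2|3)=-1, (2|3)=-1; sign (−1)^0·-1^0·-1^7 = -1.
(a,b)_∞: sgn(231)=+, sgn(-33649)=−, so +1.
|Ram(231, -33649)| = 4, even; anisotropic at {2, 3, 11, 19}.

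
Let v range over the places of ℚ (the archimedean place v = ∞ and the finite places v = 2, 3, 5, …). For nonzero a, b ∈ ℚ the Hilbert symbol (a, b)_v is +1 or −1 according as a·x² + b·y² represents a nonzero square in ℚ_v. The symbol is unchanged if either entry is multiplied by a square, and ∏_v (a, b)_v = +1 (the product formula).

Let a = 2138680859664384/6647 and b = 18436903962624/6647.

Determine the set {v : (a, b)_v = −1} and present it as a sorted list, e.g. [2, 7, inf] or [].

[23, 29]

Mod squares: a ≡ 4278, b ≡ 124062. Check v ∈ {∞, 2, 3, 7, 17, 23, 29, 31}.
v=29: a=29^4·(≡2), b=29^3·(≡15) mod 29; (2|29)=-1, (15|29)=-1; (−1)^{4·3·14}·(-1)^3·(-1)^4 = -1.
v=3: a=3^5·(≡1), b=3^5·(≡2) mod 3; (1|3)=+1, (2|3)=-1; (−1)^{5·5·1}·(+1)^5·(-1)^5 = +1.
v=7: a=7^2·(≡4), b=7^2·(≡1) mod 7; (4|7)=+1, (1|7)=+1; (−1)^{2·2·3}·(+1)^2·(+1)^2 = +1.
v=∞: 4278 > 0 and 124062 > 0  ⇒  (a,b)_∞ = +1.
v=23: a=23^-1·(≡9), b=23^-1·(≡9) mod 23; (9|23)=+1, (9|23)=+1; (−1)^{-1·-1·11}·(+1)^-1·(+1)^-1 = -1.
v=2: v_2(a)=13, v_2(b)=11; units ≡ 3, 7 (mod 8); ε·ε+αω+βω = 1·1+13·0+11·1 ≡ 0  ⇒  (a,b)_2 = +1.
v=17: a=17^-2·(≡6), b=17^-2·(≡15) mod 17; (6|17)=-1, (15|17)=+1; (−1)^{-2·-2·8}·(-1)^-2·(+1)^-2 = +1.
v=31: a=31^1·(≡20), b=31^1·(≡13) mod 31; (20|31)=+1, (13|31)=-1; (−1)^{1·1·15}·(+1)^1·(-1)^1 = +1.
|Ram(4278, 124062)| = 2, even; anisotropic at {23, 29}.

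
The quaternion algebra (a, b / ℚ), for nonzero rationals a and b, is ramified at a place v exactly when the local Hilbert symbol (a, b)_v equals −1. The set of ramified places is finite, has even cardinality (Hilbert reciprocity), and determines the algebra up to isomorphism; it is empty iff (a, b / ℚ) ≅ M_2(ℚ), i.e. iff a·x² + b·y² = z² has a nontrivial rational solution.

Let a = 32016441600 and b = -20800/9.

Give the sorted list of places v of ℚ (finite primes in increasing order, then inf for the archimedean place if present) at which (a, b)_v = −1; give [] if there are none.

[13, 23]

(a, b) ≡ (3289, -13) mod (ℚ^×)²; places V = {2, 3, 5, 11, 13, 23, ∞}.
(a,b)_∞: sgn(3289)=+, sgn(-13)=−, so +1.
(a,b)_23: α=1, u≡21; β=0, v≡17 (mod 23); (21|23)=-1, (17|23)=-1; sign (−1)^0·-1^0·-1^1 = -1.
(a,b)_5: α=2, u≡4; β=2, v≡2 (mod 5); (4|5)=+1, (2|5)=-1; sign (−1)^0·+1^2·-1^2 = +1.
(a,b)_3: α=2, u≡1; β=-2, v≡2 (mod 3); (1|3)=+1, (2|3)=-1; sign (−1)^0·+1^-2·-1^2 = +1.
(a,b)_13: α=3, u≡8; β=1, v≡10 (mod 13); (8|13)=-1, (10|13)=+1; sign (−1)^0·-1^1·+1^3 = -1.
(a,b)_11: α=1, u≡10; β=0, v≡5 (mod 11); (10|11)=-1, (5|11)=+1; sign (−1)^0·-1^0·+1^1 = +1.
(a,b)_2: α=8, β=6; u≡1, v≡3 (mod 8); ε(u)ε(v)=0·1, αω(v)=8·1, βω(u)=6·0; sum ≡ 0  ⇒  +1.
|Ram(3289, -13)| = 2, even; anisotropic at {13, 23}.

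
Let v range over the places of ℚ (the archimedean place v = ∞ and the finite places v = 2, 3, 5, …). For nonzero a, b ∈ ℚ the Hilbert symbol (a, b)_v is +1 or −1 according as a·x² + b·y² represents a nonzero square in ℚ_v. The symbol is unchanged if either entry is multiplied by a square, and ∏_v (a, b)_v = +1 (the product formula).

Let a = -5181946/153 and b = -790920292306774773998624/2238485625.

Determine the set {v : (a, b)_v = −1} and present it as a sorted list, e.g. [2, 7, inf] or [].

Mod squares: a ≡ -14858, b ≡ -430882. Check v ∈ {∞, 2, 3, 5, 7, 11, 17, 19, 23, 29}.
v=3: a=3^-2·(≡1), b=3^-6·(≡2) mod 3; (1|3)=+1, (2|3)=-1; (−1)^{-2·-6·1}·(+1)^-6·(-1)^-2 = +1.
v=19: a=19^1·(≡11), b=19^3·(≡8) mod 19; (11|19)=+1, (8|19)=-1; (−1)^{1·3·9}·(+1)^3·(-1)^1 = +1.
v=∞: -14858 < 0 and -430882 < 0  ⇒  (a,b)_∞ = -1.
v=2: v_2(a)=1, v_2(b)=5; units ≡ 3, 7 (mod 8); ε·ε+αω+βω = 1·1+1·0+5·1 ≡ 0  ⇒  (a,b)_2 = +1.
v=5: a=5^0·(≡3), b=5^-4·(≡3) mod 5; (3|5)=-1, (3|5)=-1; (−1)^{0·-4·2}·(-1)^-4·(-1)^0 = +1.
v=23: a=23^1·(≡5), b=23^3·(≡19) mod 23; (5|23)=-1, (19|23)=-1; (−1)^{1·3·11}·(-1)^3·(-1)^1 = -1.
v=17: a=17^-1·(≡5), b=17^-3·(≡8) mod 17; (5|17)=-1, (8|17)=+1; (−1)^{-1·-3·8}·(-1)^-3·(+1)^-1 = -1.
v=11: a=11^2·(≡3), b=11^6·(≡2) mod 11; (3|11)=+1, (2|11)=-1; (−1)^{2·6·5}·(+1)^6·(-1)^2 = +1.
v=29: a=29^0·(≡8), b=29^1·(≡8) mod 29; (8|29)=-1, (8|29)=-1; (−1)^{0·1·14}·(-1)^1·(-1)^0 = -1.
v=7: a=7^2·(≡5), b=7^8·(≡5) mod 7; (5|7)=-1, (5|7)=-1; (−1)^{2·8·3}·(-1)^8·(-1)^2 = +1.
|Ram(-14858, -430882)| = 4, even; anisotropic at {17, 23, 29, ∞}.

[17, 23, 29, inf]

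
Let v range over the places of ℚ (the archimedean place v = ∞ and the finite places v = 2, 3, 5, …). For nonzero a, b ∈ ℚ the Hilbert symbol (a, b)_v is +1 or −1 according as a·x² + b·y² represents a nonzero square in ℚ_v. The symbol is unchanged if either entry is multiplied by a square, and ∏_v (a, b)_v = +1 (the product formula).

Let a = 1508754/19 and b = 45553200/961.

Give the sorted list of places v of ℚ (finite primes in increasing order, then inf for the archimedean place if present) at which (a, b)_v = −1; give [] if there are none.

[7, 11, 23, 29]

(a, b) ≡ (34086, 113883) mod (ℚ^×)²; places V = {2, 3, 5, 7, 11, 13, 17, 19, 23, 29, 31, ∞}.
(a,b)_29: α=2, u≡12; β=1, v≡11 (mod 29); (12|29)=-1, (11|29)=-1; sign (−1)^0·-1^1·-1^2 = -1.
(a,b)_31: α=0, u≡22; β=-2, v≡2 (mod 31); (22|31)=-1, (2|31)=+1; sign (−1)^0·-1^-2·+1^0 = +1.
(a,b)_13: α=1, u≡12; β=0, v≡9 (mod 13); (12|13)=+1, (9|13)=+1; sign (−1)^0·+1^0·+1^1 = +1.
(a,b)_7: α=0, u≡6; β=1, v≡4 (mod 7); (6|7)=-1, (4|7)=+1; sign (−1)^0·-1^1·+1^0 = -1.
(a,b)_∞: sgn(34086)=+, sgn(113883)=+, so +1.
(a,b)_3: α=1, u≡1; β=1, v≡2 (mod 3); (1|3)=+1, (2|3)=-1; sign (−1)^1·+1^1·-1^1 = +1.
(a,b)_5: α=0, u≡1; β=2, v≡3 (mod 5); (1|5)=+1, (3|5)=-1; sign (−1)^0·+1^2·-1^0 = +1.
(a,b)_2: α=1, β=4; u≡3, v≡3 (mod 8); ε(u)ε(v)=1·1, αω(v)=1·1, βω(u)=4·1; sum ≡ 0  ⇒  +1.
(a,b)_23: α=1, u≡11; β=0, v≡5 (mod 23); (11|23)=-1, (5|23)=-1; sign (−1)^0·-1^0·-1^1 = -1.
(a,b)_17: α=0, u≡2; β=1, v≡1 (mod 17); (2|17)=+1, (1|17)=+1; sign (−1)^0·+1^1·+1^0 = +1.
(a,b)_11: α=0, u≡2; β=1, v≡2 (mod 11); (2|11)=-1, (2|11)=-1; sign (−1)^0·-1^1·-1^0 = -1.
(a,b)_19: α=-1, u≡2; β=0, v≡17 (mod 19); (2|19)=-1, (17|19)=+1; sign (−1)^0·-1^0·+1^-1 = +1.
|Ram(34086, 113883)| = 4, even; anisotropic at {7, 11, 23, 29}.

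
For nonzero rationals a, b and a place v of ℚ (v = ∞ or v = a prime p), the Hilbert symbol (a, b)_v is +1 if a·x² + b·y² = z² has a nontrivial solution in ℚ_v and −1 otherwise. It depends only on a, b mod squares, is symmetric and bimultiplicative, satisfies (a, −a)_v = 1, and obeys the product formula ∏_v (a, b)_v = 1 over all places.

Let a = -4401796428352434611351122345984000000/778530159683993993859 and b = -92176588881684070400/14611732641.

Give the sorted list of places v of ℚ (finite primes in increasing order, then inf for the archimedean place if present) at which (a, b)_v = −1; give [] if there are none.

(a, b) ≡ (-8294, -161) mod (ℚ^×)²; places V = {2, 3, 5, 7, 11, 13, 19, 23, 29, 37, ∞}.
(a,b)_13: α=3, u≡1; β=2, v≡5 (mod 13); (1|13)=+1, (5|13)=-1; sign (−1)^0·+1^2·-1^3 = -1.
(a,b)_23: α=2, u≡18; β=1, v≡8 (mod 23); (18|23)=+1, (8|23)=+1; sign (−1)^0·+1^1·+1^2 = +1.
(a,b)_29: α=3, u≡9; β=2, v≡24 (mod 29); (9|29)=+1, (24|29)=+1; sign (−1)^0·+1^2·+1^3 = +1.
(a,b)_11: α=-7, u≡5; β=-4, v≡3 (mod 11); (5|11)=+1, (3|11)=+1; sign (−1)^0·+1^-4·+1^-7 = +1.
(a,b)_19: α=-2, u≡11; β=0, v≡10 (mod 19); (11|19)=+1, (10|19)=-1; sign (−1)^0·+1^0·-1^-2 = +1.
(a,b)_37: α=-4, u≡19; β=-2, v≡18 (mod 37); (19|37)=-1, (18|37)=-1; sign (−1)^0·-1^-2·-1^-4 = +1.
(a,b)_7: α=10, u≡2; β=5, v≡5 (mod 7); (2|7)=+1, (5|7)=-1; sign (−1)^0·+1^5·-1^10 = +1.
(a,b)_2: α=45, β=26; u≡5, v≡7 (mod 8); ε(u)ε(v)=0·1, αω(v)=45·0, βω(u)=26·1; sum ≡ 0  ⇒  +1.
(a,b)_∞: sgn(-8294)=−, sgn(-161)=−, so -1.
(a,b)_5: α=6, u≡1; β=2, v≡4 (mod 5); (1|5)=+1, (4|5)=+1; sign (−1)^0·+1^2·+1^6 = +1.
(a,b)_3: α=-10, u≡1; β=-6, v≡1 (mod 3); (1|3)=+1, (1|3)=+1; sign (−1)^0·+1^-6·+1^-10 = +1.
(-8294, -161 / ℚ) ramifies at {13, ∞}: a division algebra.

[13, inf]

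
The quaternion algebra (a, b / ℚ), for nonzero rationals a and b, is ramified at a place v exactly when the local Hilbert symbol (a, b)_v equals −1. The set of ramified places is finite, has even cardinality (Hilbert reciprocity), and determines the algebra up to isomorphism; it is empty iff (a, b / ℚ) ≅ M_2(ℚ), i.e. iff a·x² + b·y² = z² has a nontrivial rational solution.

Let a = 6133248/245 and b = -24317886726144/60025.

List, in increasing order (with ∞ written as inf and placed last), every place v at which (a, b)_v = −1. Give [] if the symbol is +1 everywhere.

[2, 11]

Mod squares: a ≡ 110, b ≡ -11. Check v ∈ {∞, 2, 3, 5, 7, 11}.
v=2: v_2(a)=9, v_2(b)=24; units ≡ 7, 5 (mod 8); ε·ε+αω+βω = 1·0+9·1+24·0 ≡ 1  ⇒  (a,b)_2 = -1.
v=7: a=7^-2·(≡6), b=7^-4·(≡6) mod 7; (6|7)=-1, (6|7)=-1; (−1)^{-2·-4·3}·(-1)^-4·(-1)^-2 = +1.
v=3: a=3^2·(≡2), b=3^2·(≡1) mod 3; (2|3)=-1, (1|3)=+1; (−1)^{2·2·1}·(-1)^2·(+1)^2 = +1.
v=∞: 110 > 0 and -11 < 0  ⇒  (a,b)_∞ = +1.
v=11: a=11^3·(≡7), b=11^5·(≡6) mod 11; (7|11)=-1, (6|11)=-1; (−1)^{3·5·5}·(-1)^5·(-1)^3 = -1.
v=5: a=5^-1·(≡2), b=5^-2·(≡1) mod 5; (2|5)=-1, (1|5)=+1; (−1)^{-1·-2·2}·(-1)^-2·(+1)^-1 = +1.
(110, -11 / ℚ) ramifies at {2, 11}: a division algebra.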